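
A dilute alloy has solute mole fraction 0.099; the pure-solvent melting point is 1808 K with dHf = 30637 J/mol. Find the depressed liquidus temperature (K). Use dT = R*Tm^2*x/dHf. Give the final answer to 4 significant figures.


dT = R*Tm^2*x / dHf
dT = 8.314 * 1808^2 * 0.099 / 30637
dT = 87.8205 K
T_new = 1808 - 87.8205 = 1720 K


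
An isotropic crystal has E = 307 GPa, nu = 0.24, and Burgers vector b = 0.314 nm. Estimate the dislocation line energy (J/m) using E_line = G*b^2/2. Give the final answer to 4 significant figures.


Step 1: G = E / (2*(1+nu))
G = 307 / (2*(1+0.24)) = 123.79 GPa = 1.2379e+11 Pa
Step 2: E_line = G*b^2/2
b = 0.314 nm = 3.14e-10 m
E_line = 0.5 * 1.2379e+11 * (3.14e-10)^2 = 6.103e-09 J/m


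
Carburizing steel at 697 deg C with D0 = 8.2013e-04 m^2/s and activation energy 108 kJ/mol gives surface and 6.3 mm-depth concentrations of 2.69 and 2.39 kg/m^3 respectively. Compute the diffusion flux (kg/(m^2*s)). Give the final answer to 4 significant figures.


Step 1: D = D0 * exp(-Qd/(R*T))
T = 697 + 273.15 = 970.15 K
D = 8.2013e-04 * exp(-108e3 / (8.314 * 970.15)) = 1.25533e-09 m^2/s
Step 2: J = D * (C1 - C2) / dx
J = 1.25533e-09 * (2.69 - 2.39) / 6.3e-03
J = 5.978e-08 kg/(m^2*s)


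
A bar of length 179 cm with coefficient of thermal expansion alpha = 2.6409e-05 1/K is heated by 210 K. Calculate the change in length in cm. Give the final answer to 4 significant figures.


dL = L0 * alpha * dT
dL = 179 * 2.6409e-05 * 210
dL = 0.9927 cm


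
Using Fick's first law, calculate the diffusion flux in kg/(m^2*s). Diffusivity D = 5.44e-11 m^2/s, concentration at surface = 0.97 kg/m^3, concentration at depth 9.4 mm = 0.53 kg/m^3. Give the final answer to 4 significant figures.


J = -D * (dC/dx) = D * (C1 - C2) / dx
J = 5.44e-11 * (0.97 - 0.53) / 9.4e-03
J = 2.546e-09 kg/(m^2*s)


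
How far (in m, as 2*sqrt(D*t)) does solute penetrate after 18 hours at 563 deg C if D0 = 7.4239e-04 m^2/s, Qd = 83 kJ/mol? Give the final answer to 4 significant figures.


Step 1: D = D0 * exp(-Qd/(R*T))
T = 836.15 K
D = 7.4239e-04 * exp(-83e3 / (8.314 * 836.15)) = 4.84619e-09 m^2/s
Step 2: L = 2*sqrt(D*t)
t = 18 h = 64800 s
L = 2*sqrt(4.84619e-09 * 64800) = 0.03544 m


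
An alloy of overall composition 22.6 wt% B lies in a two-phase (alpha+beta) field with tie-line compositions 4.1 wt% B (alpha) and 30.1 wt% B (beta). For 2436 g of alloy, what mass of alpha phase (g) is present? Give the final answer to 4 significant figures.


f_alpha = (C_beta - C0) / (C_beta - C_alpha)
f_alpha = (30.1 - 22.6) / (30.1 - 4.1) = 0.288462
m_alpha = f_alpha * m_total = 0.288462 * 2436 = 702.7 g


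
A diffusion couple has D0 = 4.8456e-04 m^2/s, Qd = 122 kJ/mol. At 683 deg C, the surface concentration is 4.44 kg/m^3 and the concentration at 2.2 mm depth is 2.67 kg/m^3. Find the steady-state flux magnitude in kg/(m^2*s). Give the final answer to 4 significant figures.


Step 1: D = D0 * exp(-Qd/(R*T))
T = 683 + 273.15 = 956.15 K
D = 4.8456e-04 * exp(-122e3 / (8.314 * 956.15)) = 1.04767e-10 m^2/s
Step 2: J = D * (C1 - C2) / dx
J = 1.04767e-10 * (4.44 - 2.67) / 2.2e-03
J = 8.429e-08 kg/(m^2*s)


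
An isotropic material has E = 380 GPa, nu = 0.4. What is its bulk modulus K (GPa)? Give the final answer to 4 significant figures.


K = E / (3*(1-2*nu))
K = 380 / (3*(1-2*0.4))
K = 633.3 GPa


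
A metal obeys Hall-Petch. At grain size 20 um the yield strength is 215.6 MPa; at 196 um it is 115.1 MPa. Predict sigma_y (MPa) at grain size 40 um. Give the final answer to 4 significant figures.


sigma_y = sigma0 + k / sqrt(d)
1/sqrt(d1) = 1/sqrt(2e-05) = 223.607;  1/sqrt(d2) = 71.4286
k = (sigma1 - sigma2) / (1/sqrt(d1) - 1/sqrt(d2)) = (215.6 - 115.1) / (223.607 - 71.4286) = 0.66041 MPa*m^0.5
sigma0 = sigma1 - k/sqrt(d1) = 215.6 - 0.66041*223.607 = 67.9279 MPa
sigma_y(d3) = 67.9279 + 0.66041 / sqrt(4e-05) = 172.3 MPa


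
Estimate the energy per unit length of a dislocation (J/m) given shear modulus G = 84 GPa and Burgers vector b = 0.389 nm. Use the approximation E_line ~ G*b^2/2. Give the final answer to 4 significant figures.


E = G*b^2/2
b = 0.389 nm = 3.89e-10 m
G = 84 GPa = 8.4e+10 Pa
E = 0.5 * 8.4e+10 * (3.89e-10)^2
E = 6.355e-09 J/m


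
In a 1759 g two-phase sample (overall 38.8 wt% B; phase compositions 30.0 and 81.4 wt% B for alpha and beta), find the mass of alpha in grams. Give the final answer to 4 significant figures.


f_alpha = (C_beta - C0) / (C_beta - C_alpha)
f_alpha = (81.4 - 38.8) / (81.4 - 30.0) = 0.828794
m_alpha = f_alpha * m_total = 0.828794 * 1759 = 1458 g


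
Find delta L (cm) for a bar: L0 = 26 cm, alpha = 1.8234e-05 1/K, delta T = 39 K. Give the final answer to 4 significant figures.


dL = L0 * alpha * dT
dL = 26 * 1.8234e-05 * 39
dL = 0.01849 cm


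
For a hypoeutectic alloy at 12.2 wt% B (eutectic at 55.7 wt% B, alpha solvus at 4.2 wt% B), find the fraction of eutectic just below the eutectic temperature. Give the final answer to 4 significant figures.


f_primary = (C_e - C0) / (C_e - C_alpha_max)
f_primary = (55.7 - 12.2) / (55.7 - 4.2)
f_primary = 0.84466
f_eutectic = 1 - 0.84466 = 0.1553


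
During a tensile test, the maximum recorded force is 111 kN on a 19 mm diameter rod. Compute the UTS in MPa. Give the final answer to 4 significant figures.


A0 = pi*(d/2)^2 = pi*(19/2)^2 = 283.529 mm^2
UTS = F_max / A0 = 111*1000 / 283.529
UTS = 391.5 MPa


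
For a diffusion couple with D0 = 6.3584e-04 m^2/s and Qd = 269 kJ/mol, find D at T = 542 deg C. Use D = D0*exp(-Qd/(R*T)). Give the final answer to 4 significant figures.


D = D0 * exp(-Qd / (R*T))
T = 815.15 K
D = 6.3584e-04 * exp(-269e3 / (8.314 * 815.15))
D = 3.675e-21 m^2/s


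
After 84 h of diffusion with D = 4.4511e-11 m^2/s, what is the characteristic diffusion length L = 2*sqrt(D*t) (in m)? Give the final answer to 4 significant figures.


t = 84 hr = 302400 s
Diffusion length = 2*sqrt(D*t)
= 2*sqrt(4.4511e-11 * 302400)
= 7.338e-03 m


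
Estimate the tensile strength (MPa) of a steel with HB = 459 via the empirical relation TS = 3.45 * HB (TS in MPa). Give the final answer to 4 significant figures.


TS (MPa) = 3.45 * HB
TS = 3.45 * 459
TS = 1584 MPa


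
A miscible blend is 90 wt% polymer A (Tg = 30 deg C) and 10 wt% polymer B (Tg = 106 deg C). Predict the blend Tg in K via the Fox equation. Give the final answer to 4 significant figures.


1/Tg = w1/Tg1 + w2/Tg2 (in Kelvin)
Tg1 = 303.15 K, Tg2 = 379.15 K
1/Tg = 0.9/303.15 + 0.1/379.15
Tg = 309.4 K


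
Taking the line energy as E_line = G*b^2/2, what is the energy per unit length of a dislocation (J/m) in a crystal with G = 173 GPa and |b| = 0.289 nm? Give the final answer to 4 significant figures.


E = G*b^2/2
b = 0.289 nm = 2.89e-10 m
G = 173 GPa = 1.73e+11 Pa
E = 0.5 * 1.73e+11 * (2.89e-10)^2
E = 7.225e-09 J/m


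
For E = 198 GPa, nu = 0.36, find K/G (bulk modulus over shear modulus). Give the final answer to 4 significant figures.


G = E / (2*(1+nu))
G = 198 / (2*(1+0.36)) = 72.7941 GPa
K = E / (3*(1-2*nu))
K = 198 / (3*(1-2*0.36)) = 235.714 GPa
K/G = 235.714 / 72.7941 = 3.238


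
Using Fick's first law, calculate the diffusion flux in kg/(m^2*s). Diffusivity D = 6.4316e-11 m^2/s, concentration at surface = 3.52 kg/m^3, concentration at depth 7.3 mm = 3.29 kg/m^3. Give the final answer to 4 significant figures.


J = -D * (dC/dx) = D * (C1 - C2) / dx
J = 6.4316e-11 * (3.52 - 3.29) / 7.3e-03
J = 2.026e-09 kg/(m^2*s)


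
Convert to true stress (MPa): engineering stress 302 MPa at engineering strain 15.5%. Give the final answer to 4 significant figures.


sigma_true = sigma_eng * (1 + epsilon_eng)
sigma_true = 302 * (1 + 0.155)
sigma_true = 348.8 MPa


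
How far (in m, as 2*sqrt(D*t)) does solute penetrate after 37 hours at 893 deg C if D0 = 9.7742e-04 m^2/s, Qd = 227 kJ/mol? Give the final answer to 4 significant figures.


Step 1: D = D0 * exp(-Qd/(R*T))
T = 1166.15 K
D = 9.7742e-04 * exp(-227e3 / (8.314 * 1166.15)) = 6.63502e-14 m^2/s
Step 2: L = 2*sqrt(D*t)
t = 37 h = 133200 s
L = 2*sqrt(6.63502e-14 * 133200) = 1.88e-04 m


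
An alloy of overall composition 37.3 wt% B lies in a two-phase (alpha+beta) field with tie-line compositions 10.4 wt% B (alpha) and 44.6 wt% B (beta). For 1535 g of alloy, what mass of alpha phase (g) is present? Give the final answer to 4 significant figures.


f_alpha = (C_beta - C0) / (C_beta - C_alpha)
f_alpha = (44.6 - 37.3) / (44.6 - 10.4) = 0.21345
m_alpha = f_alpha * m_total = 0.21345 * 1535 = 327.6 g


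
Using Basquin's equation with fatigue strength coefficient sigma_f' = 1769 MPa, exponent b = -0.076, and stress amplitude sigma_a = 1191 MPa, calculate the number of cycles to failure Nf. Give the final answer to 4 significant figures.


sigma_a = sigma_f' * (2*Nf)^b
2*Nf = (sigma_a / sigma_f')^(1/b)
2*Nf = (1191 / 1769)^(1/-0.076)
2*Nf = 182.279
Nf = 91.14 cycles


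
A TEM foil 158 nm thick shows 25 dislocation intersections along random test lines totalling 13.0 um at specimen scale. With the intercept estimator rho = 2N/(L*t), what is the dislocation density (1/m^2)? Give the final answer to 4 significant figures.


rho = 2N / (L * t)
L = 13.0 um = 1.3e-05 m, t = 158 nm = 1.58e-07 m
rho = 2 * 25 / (1.3e-05 * 1.58e-07)
rho = 2.434e+13 1/m^2


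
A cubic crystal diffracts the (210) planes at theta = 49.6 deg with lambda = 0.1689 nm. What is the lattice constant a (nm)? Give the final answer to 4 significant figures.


d = lambda / (2*sin(theta))
d = 0.1689 / (2*sin(49.6 deg))
d = 0.110894 nm
a = d * sqrt(h^2+k^2+l^2) = 0.110894 * sqrt(5)
a = 0.248 nm


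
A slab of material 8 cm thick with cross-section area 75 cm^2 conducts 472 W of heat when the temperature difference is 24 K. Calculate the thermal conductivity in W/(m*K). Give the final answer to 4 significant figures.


k = Q*L / (A*dT)
L = 0.08 m, A = 7.5e-03 m^2
k = 472 * 0.08 / (7.5e-03 * 24)
k = 209.8 W/(m*K)


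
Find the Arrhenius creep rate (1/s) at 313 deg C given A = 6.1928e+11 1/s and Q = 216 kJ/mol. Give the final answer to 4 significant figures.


rate = A * exp(-Q / (R*T))
T = 313 + 273.15 = 586.15 K
rate = 6.1928e+11 * exp(-216e3 / (8.314 * 586.15))
rate = 3.487e-08 1/s


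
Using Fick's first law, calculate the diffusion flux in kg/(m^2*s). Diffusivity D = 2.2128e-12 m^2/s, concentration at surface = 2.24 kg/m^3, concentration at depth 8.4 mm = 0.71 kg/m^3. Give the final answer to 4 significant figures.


J = -D * (dC/dx) = D * (C1 - C2) / dx
J = 2.2128e-12 * (2.24 - 0.71) / 8.4e-03
J = 4.03e-10 kg/(m^2*s)


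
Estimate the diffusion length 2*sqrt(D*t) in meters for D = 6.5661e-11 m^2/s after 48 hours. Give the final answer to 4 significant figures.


t = 48 hr = 172800 s
Diffusion length = 2*sqrt(D*t)
= 2*sqrt(6.5661e-11 * 172800)
= 6.737e-03 m


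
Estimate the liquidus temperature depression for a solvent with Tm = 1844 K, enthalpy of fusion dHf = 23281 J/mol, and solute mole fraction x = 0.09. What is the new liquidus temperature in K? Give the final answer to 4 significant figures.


dT = R*Tm^2*x / dHf
dT = 8.314 * 1844^2 * 0.09 / 23281
dT = 109.288 K
T_new = 1844 - 109.288 = 1735 K


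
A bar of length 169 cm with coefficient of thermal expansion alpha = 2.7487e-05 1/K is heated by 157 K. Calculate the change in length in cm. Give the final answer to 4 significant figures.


dL = L0 * alpha * dT
dL = 169 * 2.7487e-05 * 157
dL = 0.7293 cm


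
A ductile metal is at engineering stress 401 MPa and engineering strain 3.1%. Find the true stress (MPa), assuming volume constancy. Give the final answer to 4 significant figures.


sigma_true = sigma_eng * (1 + epsilon_eng)
sigma_true = 401 * (1 + 0.031)
sigma_true = 413.4 MPa


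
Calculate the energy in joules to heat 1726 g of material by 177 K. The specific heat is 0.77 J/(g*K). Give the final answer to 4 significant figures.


Q = m * cp * dT
Q = 1726 * 0.77 * 177
Q = 235200 J


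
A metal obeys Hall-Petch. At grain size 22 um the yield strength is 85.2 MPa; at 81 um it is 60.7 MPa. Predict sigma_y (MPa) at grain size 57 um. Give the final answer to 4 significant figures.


sigma_y = sigma0 + k / sqrt(d)
1/sqrt(d1) = 1/sqrt(2.2e-05) = 213.201;  1/sqrt(d2) = 111.111
k = (sigma1 - sigma2) / (1/sqrt(d1) - 1/sqrt(d2)) = (85.2 - 60.7) / (213.201 - 111.111) = 0.239985 MPa*m^0.5
sigma0 = sigma1 - k/sqrt(d1) = 85.2 - 0.239985*213.201 = 34.035 MPa
sigma_y(d3) = 34.035 + 0.239985 / sqrt(5.7e-05) = 65.82 MPa


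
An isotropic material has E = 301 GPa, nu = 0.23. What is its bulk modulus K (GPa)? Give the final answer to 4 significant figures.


K = E / (3*(1-2*nu))
K = 301 / (3*(1-2*0.23))
K = 185.8 GPa


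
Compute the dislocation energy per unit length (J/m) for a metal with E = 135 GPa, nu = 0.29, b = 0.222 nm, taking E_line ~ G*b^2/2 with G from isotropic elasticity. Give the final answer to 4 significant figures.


Step 1: G = E / (2*(1+nu))
G = 135 / (2*(1+0.29)) = 52.3256 GPa = 5.23256e+10 Pa
Step 2: E_line = G*b^2/2
b = 0.222 nm = 2.22e-10 m
E_line = 0.5 * 5.23256e+10 * (2.22e-10)^2 = 1.289e-09 J/m


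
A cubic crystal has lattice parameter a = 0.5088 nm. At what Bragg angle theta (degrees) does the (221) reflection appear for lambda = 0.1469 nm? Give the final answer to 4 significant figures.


d = a / sqrt(h^2+k^2+l^2)
d = 0.5088 / sqrt(9) = 0.1696 nm
lambda = 2*d*sin(theta)  =>  sin(theta) = lambda / (2*d)
sin(theta) = 0.1469 / (2 * 0.1696) = 0.433078
theta = 25.66 deg


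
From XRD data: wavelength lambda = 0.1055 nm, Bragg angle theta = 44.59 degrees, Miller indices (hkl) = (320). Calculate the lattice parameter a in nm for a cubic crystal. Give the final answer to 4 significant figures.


d = lambda / (2*sin(theta))
d = 0.1055 / (2*sin(44.59 deg))
d = 0.0751394 nm
a = d * sqrt(h^2+k^2+l^2) = 0.0751394 * sqrt(13)
a = 0.2709 nm


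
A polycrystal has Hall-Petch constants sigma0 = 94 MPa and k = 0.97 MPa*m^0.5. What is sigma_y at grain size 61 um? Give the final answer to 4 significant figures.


sigma_y = sigma0 + k / sqrt(d)
d = 61 um = 6.1e-05 m
sigma_y = 94 + 0.97 / sqrt(6.1e-05)
sigma_y = 218.2 MPa


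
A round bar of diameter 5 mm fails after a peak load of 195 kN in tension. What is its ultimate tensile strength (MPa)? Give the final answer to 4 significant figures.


A0 = pi*(d/2)^2 = pi*(5/2)^2 = 19.635 mm^2
UTS = F_max / A0 = 195*1000 / 19.635
UTS = 9931 MPa


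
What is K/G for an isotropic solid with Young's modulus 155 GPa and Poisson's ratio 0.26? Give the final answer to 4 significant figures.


G = E / (2*(1+nu))
G = 155 / (2*(1+0.26)) = 61.5079 GPa
K = E / (3*(1-2*nu))
K = 155 / (3*(1-2*0.26)) = 107.639 GPa
K/G = 107.639 / 61.5079 = 1.75


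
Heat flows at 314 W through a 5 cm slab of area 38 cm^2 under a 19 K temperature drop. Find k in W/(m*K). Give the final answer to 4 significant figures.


k = Q*L / (A*dT)
L = 0.05 m, A = 3.8e-03 m^2
k = 314 * 0.05 / (3.8e-03 * 19)
k = 217.5 W/(m*K)


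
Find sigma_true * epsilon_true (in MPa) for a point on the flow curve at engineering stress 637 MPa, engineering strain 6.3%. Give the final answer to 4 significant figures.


sigma_true = sigma_eng * (1 + epsilon_eng)
sigma_true = 637 * (1 + 0.063) = 677.131 MPa
epsilon_true = ln(1 + epsilon_eng)
epsilon_true = ln(1 + 0.063) = 0.0610951
sigma_true * epsilon_true = 677.131 * 0.0610951 = 41.37 MPa


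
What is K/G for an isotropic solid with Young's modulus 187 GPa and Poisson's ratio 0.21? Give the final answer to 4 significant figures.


G = E / (2*(1+nu))
G = 187 / (2*(1+0.21)) = 77.2727 GPa
K = E / (3*(1-2*nu))
K = 187 / (3*(1-2*0.21)) = 107.471 GPa
K/G = 107.471 / 77.2727 = 1.391


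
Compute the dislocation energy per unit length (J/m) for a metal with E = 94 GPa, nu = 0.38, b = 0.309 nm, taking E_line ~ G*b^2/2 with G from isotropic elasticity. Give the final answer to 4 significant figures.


Step 1: G = E / (2*(1+nu))
G = 94 / (2*(1+0.38)) = 34.058 GPa = 3.4058e+10 Pa
Step 2: E_line = G*b^2/2
b = 0.309 nm = 3.09e-10 m
E_line = 0.5 * 3.4058e+10 * (3.09e-10)^2 = 1.626e-09 J/m


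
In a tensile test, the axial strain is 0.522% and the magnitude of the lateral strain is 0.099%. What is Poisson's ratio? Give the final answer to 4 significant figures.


nu = -epsilon_lat / epsilon_axial
Lateral strain is contraction (negative), so using magnitudes:
nu = 0.099 / 0.522
nu = 0.1897


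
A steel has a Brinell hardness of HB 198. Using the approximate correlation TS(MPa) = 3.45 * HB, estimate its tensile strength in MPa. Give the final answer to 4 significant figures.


TS (MPa) = 3.45 * HB
TS = 3.45 * 198
TS = 683.1 MPa


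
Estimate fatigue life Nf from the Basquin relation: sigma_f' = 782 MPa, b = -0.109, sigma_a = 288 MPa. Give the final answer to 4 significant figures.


sigma_a = sigma_f' * (2*Nf)^b
2*Nf = (sigma_a / sigma_f')^(1/b)
2*Nf = (288 / 782)^(1/-0.109)
2*Nf = 9548.77
Nf = 4774 cycles


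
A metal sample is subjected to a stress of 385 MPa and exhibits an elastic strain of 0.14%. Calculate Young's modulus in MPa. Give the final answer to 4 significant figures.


E = sigma / epsilon
epsilon = 0.14% = 1.4e-03
E = 385 / 1.4e-03
E = 275000 MPa


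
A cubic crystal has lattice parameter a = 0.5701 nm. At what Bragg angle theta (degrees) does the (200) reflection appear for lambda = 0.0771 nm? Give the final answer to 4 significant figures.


d = a / sqrt(h^2+k^2+l^2)
d = 0.5701 / sqrt(4) = 0.28505 nm
lambda = 2*d*sin(theta)  =>  sin(theta) = lambda / (2*d)
sin(theta) = 0.0771 / (2 * 0.28505) = 0.135239
theta = 7.772 deg


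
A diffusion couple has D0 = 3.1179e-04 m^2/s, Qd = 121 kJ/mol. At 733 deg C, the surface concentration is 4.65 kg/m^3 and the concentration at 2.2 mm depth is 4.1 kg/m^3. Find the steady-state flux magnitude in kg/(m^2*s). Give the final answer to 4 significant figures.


Step 1: D = D0 * exp(-Qd/(R*T))
T = 733 + 273.15 = 1006.15 K
D = 3.1179e-04 * exp(-121e3 / (8.314 * 1006.15)) = 1.62883e-10 m^2/s
Step 2: J = D * (C1 - C2) / dx
J = 1.62883e-10 * (4.65 - 4.1) / 2.2e-03
J = 4.072e-08 kg/(m^2*s)


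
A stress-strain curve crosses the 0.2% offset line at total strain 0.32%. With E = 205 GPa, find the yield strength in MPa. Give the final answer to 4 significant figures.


Offset strain = 0.002
Elastic strain at yield = total_strain - offset = 3.2e-03 - 0.002 = 1.2e-03
sigma_y = E * elastic_strain = 205000 * 1.2e-03
sigma_y = 246 MPa


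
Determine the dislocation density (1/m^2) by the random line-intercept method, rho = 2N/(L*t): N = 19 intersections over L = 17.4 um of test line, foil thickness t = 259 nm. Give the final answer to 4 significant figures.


rho = 2N / (L * t)
L = 17.4 um = 1.74e-05 m, t = 259 nm = 2.59e-07 m
rho = 2 * 19 / (1.74e-05 * 2.59e-07)
rho = 8.432e+12 1/m^2


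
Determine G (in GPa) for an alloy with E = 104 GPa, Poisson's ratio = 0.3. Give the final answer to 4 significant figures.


G = E / (2*(1+nu))
G = 104 / (2*(1+0.3))
G = 40 GPa


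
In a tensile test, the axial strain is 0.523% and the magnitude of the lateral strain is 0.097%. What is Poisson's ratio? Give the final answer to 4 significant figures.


nu = -epsilon_lat / epsilon_axial
Lateral strain is contraction (negative), so using magnitudes:
nu = 0.097 / 0.523
nu = 0.1855


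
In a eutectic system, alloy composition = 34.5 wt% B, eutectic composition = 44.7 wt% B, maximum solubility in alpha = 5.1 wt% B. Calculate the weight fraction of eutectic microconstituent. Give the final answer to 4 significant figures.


f_primary = (C_e - C0) / (C_e - C_alpha_max)
f_primary = (44.7 - 34.5) / (44.7 - 5.1)
f_primary = 0.257576
f_eutectic = 1 - 0.257576 = 0.7424


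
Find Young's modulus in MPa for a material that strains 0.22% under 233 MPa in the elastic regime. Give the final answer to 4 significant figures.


E = sigma / epsilon
epsilon = 0.22% = 2.2e-03
E = 233 / 2.2e-03
E = 105900 MPa


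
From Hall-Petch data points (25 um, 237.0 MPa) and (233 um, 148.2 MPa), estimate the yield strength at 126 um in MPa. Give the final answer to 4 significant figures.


sigma_y = sigma0 + k / sqrt(d)
1/sqrt(d1) = 1/sqrt(2.5e-05) = 200;  1/sqrt(d2) = 65.5122
k = (sigma1 - sigma2) / (1/sqrt(d1) - 1/sqrt(d2)) = (237.0 - 148.2) / (200 - 65.5122) = 0.660283 MPa*m^0.5
sigma0 = sigma1 - k/sqrt(d1) = 237.0 - 0.660283*200 = 104.943 MPa
sigma_y(d3) = 104.943 + 0.660283 / sqrt(1.26e-04) = 163.8 MPa


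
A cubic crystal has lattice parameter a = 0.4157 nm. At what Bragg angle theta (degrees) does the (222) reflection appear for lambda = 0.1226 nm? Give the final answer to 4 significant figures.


d = a / sqrt(h^2+k^2+l^2)
d = 0.4157 / sqrt(12) = 0.120002 nm
lambda = 2*d*sin(theta)  =>  sin(theta) = lambda / (2*d)
sin(theta) = 0.1226 / (2 * 0.120002) = 0.510824
theta = 30.72 deg


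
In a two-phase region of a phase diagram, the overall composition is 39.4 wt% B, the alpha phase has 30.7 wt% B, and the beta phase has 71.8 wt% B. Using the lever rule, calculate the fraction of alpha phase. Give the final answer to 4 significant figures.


f_alpha = (C_beta - C0) / (C_beta - C_alpha)
f_alpha = (71.8 - 39.4) / (71.8 - 30.7)
f_alpha = 0.7883


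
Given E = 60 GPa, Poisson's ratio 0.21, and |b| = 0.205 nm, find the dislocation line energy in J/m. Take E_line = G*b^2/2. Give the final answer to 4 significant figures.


Step 1: G = E / (2*(1+nu))
G = 60 / (2*(1+0.21)) = 24.7934 GPa = 2.47934e+10 Pa
Step 2: E_line = G*b^2/2
b = 0.205 nm = 2.05e-10 m
E_line = 0.5 * 2.47934e+10 * (2.05e-10)^2 = 5.21e-10 J/m


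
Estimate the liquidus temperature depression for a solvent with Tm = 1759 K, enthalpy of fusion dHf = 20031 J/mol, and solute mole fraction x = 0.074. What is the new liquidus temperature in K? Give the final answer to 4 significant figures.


dT = R*Tm^2*x / dHf
dT = 8.314 * 1759^2 * 0.074 / 20031
dT = 95.0322 K
T_new = 1759 - 95.0322 = 1664 K


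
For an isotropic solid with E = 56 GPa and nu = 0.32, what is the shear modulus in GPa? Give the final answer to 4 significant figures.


G = E / (2*(1+nu))
G = 56 / (2*(1+0.32))
G = 21.21 GPa


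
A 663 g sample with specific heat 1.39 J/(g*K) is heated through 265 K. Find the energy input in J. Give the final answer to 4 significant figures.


Q = m * cp * dT
Q = 663 * 1.39 * 265
Q = 244200 J


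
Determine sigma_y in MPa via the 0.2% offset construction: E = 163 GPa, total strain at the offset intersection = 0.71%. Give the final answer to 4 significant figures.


Offset strain = 0.002
Elastic strain at yield = total_strain - offset = 7.1e-03 - 0.002 = 5.1e-03
sigma_y = E * elastic_strain = 163000 * 5.1e-03
sigma_y = 831.3 MPa


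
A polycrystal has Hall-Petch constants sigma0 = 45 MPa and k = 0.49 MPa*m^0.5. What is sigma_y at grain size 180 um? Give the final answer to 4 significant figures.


sigma_y = sigma0 + k / sqrt(d)
d = 180 um = 1.8e-04 m
sigma_y = 45 + 0.49 / sqrt(1.8e-04)
sigma_y = 81.52 MPa


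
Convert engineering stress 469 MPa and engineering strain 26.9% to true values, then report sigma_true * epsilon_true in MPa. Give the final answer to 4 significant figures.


sigma_true = sigma_eng * (1 + epsilon_eng)
sigma_true = 469 * (1 + 0.269) = 595.161 MPa
epsilon_true = ln(1 + epsilon_eng)
epsilon_true = ln(1 + 0.269) = 0.238229
sigma_true * epsilon_true = 595.161 * 0.238229 = 141.8 MPa


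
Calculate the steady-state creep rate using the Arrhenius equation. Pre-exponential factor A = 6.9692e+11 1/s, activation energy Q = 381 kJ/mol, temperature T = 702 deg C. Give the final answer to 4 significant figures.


rate = A * exp(-Q / (R*T))
T = 702 + 273.15 = 975.15 K
rate = 6.9692e+11 * exp(-381e3 / (8.314 * 975.15))
rate = 2.716e-09 1/s


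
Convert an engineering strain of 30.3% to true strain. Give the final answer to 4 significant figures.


epsilon_true = ln(1 + epsilon_eng)
epsilon_true = ln(1 + 0.303)
epsilon_true = 0.2647


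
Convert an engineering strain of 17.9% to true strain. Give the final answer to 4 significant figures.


epsilon_true = ln(1 + epsilon_eng)
epsilon_true = ln(1 + 0.179)
epsilon_true = 0.1647


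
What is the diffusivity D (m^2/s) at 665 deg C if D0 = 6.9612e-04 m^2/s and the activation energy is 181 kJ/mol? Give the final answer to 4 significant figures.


D = D0 * exp(-Qd / (R*T))
T = 938.15 K
D = 6.9612e-04 * exp(-181e3 / (8.314 * 938.15))
D = 5.815e-14 m^2/s


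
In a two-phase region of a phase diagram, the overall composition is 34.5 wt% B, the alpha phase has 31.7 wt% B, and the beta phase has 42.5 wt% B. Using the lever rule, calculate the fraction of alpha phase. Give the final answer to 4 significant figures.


f_alpha = (C_beta - C0) / (C_beta - C_alpha)
f_alpha = (42.5 - 34.5) / (42.5 - 31.7)
f_alpha = 0.7407


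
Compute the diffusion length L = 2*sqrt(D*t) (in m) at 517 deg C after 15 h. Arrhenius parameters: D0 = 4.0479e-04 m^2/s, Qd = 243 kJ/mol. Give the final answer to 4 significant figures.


Step 1: D = D0 * exp(-Qd/(R*T))
T = 790.15 K
D = 4.0479e-04 * exp(-243e3 / (8.314 * 790.15)) = 3.4881e-20 m^2/s
Step 2: L = 2*sqrt(D*t)
t = 15 h = 54000 s
L = 2*sqrt(3.4881e-20 * 54000) = 8.68e-08 m


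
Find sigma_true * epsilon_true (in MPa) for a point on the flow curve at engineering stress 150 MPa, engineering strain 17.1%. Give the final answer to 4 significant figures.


sigma_true = sigma_eng * (1 + epsilon_eng)
sigma_true = 150 * (1 + 0.171) = 175.65 MPa
epsilon_true = ln(1 + epsilon_eng)
epsilon_true = ln(1 + 0.171) = 0.157858
sigma_true * epsilon_true = 175.65 * 0.157858 = 27.73 MPa


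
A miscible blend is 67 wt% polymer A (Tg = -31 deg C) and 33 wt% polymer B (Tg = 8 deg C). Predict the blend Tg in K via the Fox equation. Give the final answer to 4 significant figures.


1/Tg = w1/Tg1 + w2/Tg2 (in Kelvin)
Tg1 = 242.15 K, Tg2 = 281.15 K
1/Tg = 0.67/242.15 + 0.33/281.15
Tg = 253.8 K


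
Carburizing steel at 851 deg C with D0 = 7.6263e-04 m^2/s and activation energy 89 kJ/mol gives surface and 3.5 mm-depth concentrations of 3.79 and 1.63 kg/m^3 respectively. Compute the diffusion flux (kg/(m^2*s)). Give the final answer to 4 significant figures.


Step 1: D = D0 * exp(-Qd/(R*T))
T = 851 + 273.15 = 1124.15 K
D = 7.6263e-04 * exp(-89e3 / (8.314 * 1124.15)) = 5.58084e-08 m^2/s
Step 2: J = D * (C1 - C2) / dx
J = 5.58084e-08 * (3.79 - 1.63) / 3.5e-03
J = 3.444e-05 kg/(m^2*s)


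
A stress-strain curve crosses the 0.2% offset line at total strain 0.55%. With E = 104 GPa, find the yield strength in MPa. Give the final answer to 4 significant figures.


Offset strain = 0.002
Elastic strain at yield = total_strain - offset = 5.5e-03 - 0.002 = 3.5e-03
sigma_y = E * elastic_strain = 104000 * 3.5e-03
sigma_y = 364 MPa


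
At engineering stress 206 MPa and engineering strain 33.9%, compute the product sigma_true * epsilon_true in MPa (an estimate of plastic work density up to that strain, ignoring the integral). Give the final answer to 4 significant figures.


sigma_true = sigma_eng * (1 + epsilon_eng)
sigma_true = 206 * (1 + 0.339) = 275.834 MPa
epsilon_true = ln(1 + epsilon_eng)
epsilon_true = ln(1 + 0.339) = 0.291923
sigma_true * epsilon_true = 275.834 * 0.291923 = 80.52 MPa


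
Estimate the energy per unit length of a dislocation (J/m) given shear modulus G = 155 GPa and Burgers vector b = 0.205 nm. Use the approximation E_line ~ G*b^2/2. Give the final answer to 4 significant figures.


E = G*b^2/2
b = 0.205 nm = 2.05e-10 m
G = 155 GPa = 1.55e+11 Pa
E = 0.5 * 1.55e+11 * (2.05e-10)^2
E = 3.257e-09 J/m


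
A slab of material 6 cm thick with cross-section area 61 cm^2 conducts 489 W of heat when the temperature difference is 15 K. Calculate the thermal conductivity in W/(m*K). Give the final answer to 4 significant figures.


k = Q*L / (A*dT)
L = 0.06 m, A = 6.1e-03 m^2
k = 489 * 0.06 / (6.1e-03 * 15)
k = 320.7 W/(m*K)


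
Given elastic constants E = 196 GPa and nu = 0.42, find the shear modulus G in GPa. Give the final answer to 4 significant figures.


G = E / (2*(1+nu))
G = 196 / (2*(1+0.42))
G = 69.01 GPa


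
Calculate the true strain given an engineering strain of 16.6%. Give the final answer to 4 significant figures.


epsilon_true = ln(1 + epsilon_eng)
epsilon_true = ln(1 + 0.166)
epsilon_true = 0.1536


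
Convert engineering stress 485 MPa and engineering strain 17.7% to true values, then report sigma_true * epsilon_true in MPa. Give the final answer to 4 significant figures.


sigma_true = sigma_eng * (1 + epsilon_eng)
sigma_true = 485 * (1 + 0.177) = 570.845 MPa
epsilon_true = ln(1 + epsilon_eng)
epsilon_true = ln(1 + 0.177) = 0.162969
sigma_true * epsilon_true = 570.845 * 0.162969 = 93.03 MPa


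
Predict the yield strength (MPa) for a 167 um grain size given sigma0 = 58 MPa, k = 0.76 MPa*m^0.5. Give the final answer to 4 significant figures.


sigma_y = sigma0 + k / sqrt(d)
d = 167 um = 1.67e-04 m
sigma_y = 58 + 0.76 / sqrt(1.67e-04)
sigma_y = 116.8 MPa


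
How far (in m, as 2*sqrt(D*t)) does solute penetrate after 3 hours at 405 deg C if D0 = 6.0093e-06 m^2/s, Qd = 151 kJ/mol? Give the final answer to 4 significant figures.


Step 1: D = D0 * exp(-Qd/(R*T))
T = 678.15 K
D = 6.0093e-06 * exp(-151e3 / (8.314 * 678.15)) = 1.40475e-17 m^2/s
Step 2: L = 2*sqrt(D*t)
t = 3 h = 10800 s
L = 2*sqrt(1.40475e-17 * 10800) = 7.79e-07 m


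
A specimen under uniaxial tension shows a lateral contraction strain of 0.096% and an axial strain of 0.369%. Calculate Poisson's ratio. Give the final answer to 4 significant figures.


nu = -epsilon_lat / epsilon_axial
Lateral strain is contraction (negative), so using magnitudes:
nu = 0.096 / 0.369
nu = 0.2602


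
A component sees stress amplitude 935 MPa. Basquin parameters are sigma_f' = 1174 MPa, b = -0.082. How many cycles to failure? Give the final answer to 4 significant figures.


sigma_a = sigma_f' * (2*Nf)^b
2*Nf = (sigma_a / sigma_f')^(1/b)
2*Nf = (935 / 1174)^(1/-0.082)
2*Nf = 16.0534
Nf = 8.027 cycles


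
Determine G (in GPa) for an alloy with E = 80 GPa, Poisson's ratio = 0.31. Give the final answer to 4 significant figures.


G = E / (2*(1+nu))
G = 80 / (2*(1+0.31))
G = 30.53 GPa


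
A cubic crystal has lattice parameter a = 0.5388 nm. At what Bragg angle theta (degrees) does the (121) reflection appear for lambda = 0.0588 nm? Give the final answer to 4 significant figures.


d = a / sqrt(h^2+k^2+l^2)
d = 0.5388 / sqrt(6) = 0.219964 nm
lambda = 2*d*sin(theta)  =>  sin(theta) = lambda / (2*d)
sin(theta) = 0.0588 / (2 * 0.219964) = 0.133658
theta = 7.681 deg


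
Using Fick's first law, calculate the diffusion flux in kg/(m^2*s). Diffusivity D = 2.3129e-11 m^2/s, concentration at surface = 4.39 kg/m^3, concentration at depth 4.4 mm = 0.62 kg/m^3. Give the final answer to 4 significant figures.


J = -D * (dC/dx) = D * (C1 - C2) / dx
J = 2.3129e-11 * (4.39 - 0.62) / 4.4e-03
J = 1.982e-08 kg/(m^2*s)


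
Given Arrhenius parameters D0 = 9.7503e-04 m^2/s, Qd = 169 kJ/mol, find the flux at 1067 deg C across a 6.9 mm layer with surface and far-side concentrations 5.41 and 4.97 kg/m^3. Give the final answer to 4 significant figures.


Step 1: D = D0 * exp(-Qd/(R*T))
T = 1067 + 273.15 = 1340.15 K
D = 9.7503e-04 * exp(-169e3 / (8.314 * 1340.15)) = 2.52183e-10 m^2/s
Step 2: J = D * (C1 - C2) / dx
J = 2.52183e-10 * (5.41 - 4.97) / 6.9e-03
J = 1.608e-08 kg/(m^2*s)


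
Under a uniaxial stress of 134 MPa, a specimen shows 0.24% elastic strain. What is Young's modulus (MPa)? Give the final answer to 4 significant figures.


E = sigma / epsilon
epsilon = 0.24% = 2.4e-03
E = 134 / 2.4e-03
E = 55830 MPa


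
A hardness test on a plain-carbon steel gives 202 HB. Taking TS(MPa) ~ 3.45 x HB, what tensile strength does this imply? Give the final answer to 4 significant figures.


TS (MPa) = 3.45 * HB
TS = 3.45 * 202
TS = 696.9 MPa


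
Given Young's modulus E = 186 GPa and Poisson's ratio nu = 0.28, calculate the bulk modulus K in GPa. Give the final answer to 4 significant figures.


K = E / (3*(1-2*nu))
K = 186 / (3*(1-2*0.28))
K = 140.9 GPa


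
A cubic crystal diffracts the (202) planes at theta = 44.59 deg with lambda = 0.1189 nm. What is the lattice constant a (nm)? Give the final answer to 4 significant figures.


d = lambda / (2*sin(theta))
d = 0.1189 / (2*sin(44.59 deg))
d = 0.0846831 nm
a = d * sqrt(h^2+k^2+l^2) = 0.0846831 * sqrt(8)
a = 0.2395 nm


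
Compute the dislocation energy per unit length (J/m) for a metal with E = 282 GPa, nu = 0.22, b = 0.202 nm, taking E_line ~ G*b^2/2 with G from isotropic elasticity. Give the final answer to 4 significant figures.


Step 1: G = E / (2*(1+nu))
G = 282 / (2*(1+0.22)) = 115.574 GPa = 1.15574e+11 Pa
Step 2: E_line = G*b^2/2
b = 0.202 nm = 2.02e-10 m
E_line = 0.5 * 1.15574e+11 * (2.02e-10)^2 = 2.358e-09 J/m


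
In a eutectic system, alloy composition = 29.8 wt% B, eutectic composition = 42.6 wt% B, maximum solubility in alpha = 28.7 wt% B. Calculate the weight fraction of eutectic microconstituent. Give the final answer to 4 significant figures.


f_primary = (C_e - C0) / (C_e - C_alpha_max)
f_primary = (42.6 - 29.8) / (42.6 - 28.7)
f_primary = 0.920863
f_eutectic = 1 - 0.920863 = 0.07914


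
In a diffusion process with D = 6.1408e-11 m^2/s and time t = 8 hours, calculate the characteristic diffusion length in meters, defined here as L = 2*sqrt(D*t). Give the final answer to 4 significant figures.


t = 8 hr = 28800 s
Diffusion length = 2*sqrt(D*t)
= 2*sqrt(6.1408e-11 * 28800)
= 2.66e-03 m


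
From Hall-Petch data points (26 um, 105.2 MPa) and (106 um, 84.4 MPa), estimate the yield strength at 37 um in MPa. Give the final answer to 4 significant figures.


sigma_y = sigma0 + k / sqrt(d)
1/sqrt(d1) = 1/sqrt(2.6e-05) = 196.116;  1/sqrt(d2) = 97.1286
k = (sigma1 - sigma2) / (1/sqrt(d1) - 1/sqrt(d2)) = (105.2 - 84.4) / (196.116 - 97.1286) = 0.210127 MPa*m^0.5
sigma0 = sigma1 - k/sqrt(d1) = 105.2 - 0.210127*196.116 = 63.9906 MPa
sigma_y(d3) = 63.9906 + 0.210127 / sqrt(3.7e-05) = 98.54 MPa


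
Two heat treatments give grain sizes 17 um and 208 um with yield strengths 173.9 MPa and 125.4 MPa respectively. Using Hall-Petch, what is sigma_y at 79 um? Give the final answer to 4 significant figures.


sigma_y = sigma0 + k / sqrt(d)
1/sqrt(d1) = 1/sqrt(1.7e-05) = 242.536;  1/sqrt(d2) = 69.3375
k = (sigma1 - sigma2) / (1/sqrt(d1) - 1/sqrt(d2)) = (173.9 - 125.4) / (242.536 - 69.3375) = 0.280026 MPa*m^0.5
sigma0 = sigma1 - k/sqrt(d1) = 173.9 - 0.280026*242.536 = 105.984 MPa
sigma_y(d3) = 105.984 + 0.280026 / sqrt(7.9e-05) = 137.5 MPa


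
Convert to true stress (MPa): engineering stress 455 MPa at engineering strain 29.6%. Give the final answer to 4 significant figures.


sigma_true = sigma_eng * (1 + epsilon_eng)
sigma_true = 455 * (1 + 0.296)
sigma_true = 589.7 MPa


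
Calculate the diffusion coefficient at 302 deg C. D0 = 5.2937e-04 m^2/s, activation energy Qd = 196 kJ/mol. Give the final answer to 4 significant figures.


D = D0 * exp(-Qd / (R*T))
T = 575.15 K
D = 5.2937e-04 * exp(-196e3 / (8.314 * 575.15))
D = 8.367e-22 m^2/s


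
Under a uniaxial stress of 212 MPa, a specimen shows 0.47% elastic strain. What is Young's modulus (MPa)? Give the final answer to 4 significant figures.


E = sigma / epsilon
epsilon = 0.47% = 4.7e-03
E = 212 / 4.7e-03
E = 45110 MPa


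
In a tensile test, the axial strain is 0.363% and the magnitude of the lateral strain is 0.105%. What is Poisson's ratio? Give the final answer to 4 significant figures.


nu = -epsilon_lat / epsilon_axial
Lateral strain is contraction (negative), so using magnitudes:
nu = 0.105 / 0.363
nu = 0.2893


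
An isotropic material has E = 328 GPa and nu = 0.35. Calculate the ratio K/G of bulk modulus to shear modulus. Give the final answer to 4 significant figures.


G = E / (2*(1+nu))
G = 328 / (2*(1+0.35)) = 121.481 GPa
K = E / (3*(1-2*nu))
K = 328 / (3*(1-2*0.35)) = 364.444 GPa
K/G = 364.444 / 121.481 = 3


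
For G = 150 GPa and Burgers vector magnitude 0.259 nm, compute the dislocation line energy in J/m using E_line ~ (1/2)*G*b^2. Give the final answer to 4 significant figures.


E = G*b^2/2
b = 0.259 nm = 2.59e-10 m
G = 150 GPa = 1.5e+11 Pa
E = 0.5 * 1.5e+11 * (2.59e-10)^2
E = 5.031e-09 J/m


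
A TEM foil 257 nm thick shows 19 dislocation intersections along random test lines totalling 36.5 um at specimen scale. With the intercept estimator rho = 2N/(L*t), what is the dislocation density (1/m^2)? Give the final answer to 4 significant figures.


rho = 2N / (L * t)
L = 36.5 um = 3.65e-05 m, t = 257 nm = 2.57e-07 m
rho = 2 * 19 / (3.65e-05 * 2.57e-07)
rho = 4.051e+12 1/m^2


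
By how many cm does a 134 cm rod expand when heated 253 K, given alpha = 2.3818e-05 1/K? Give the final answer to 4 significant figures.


dL = L0 * alpha * dT
dL = 134 * 2.3818e-05 * 253
dL = 0.8075 cm


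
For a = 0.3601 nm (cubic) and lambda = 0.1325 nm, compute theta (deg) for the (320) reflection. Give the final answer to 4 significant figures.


d = a / sqrt(h^2+k^2+l^2)
d = 0.3601 / sqrt(13) = 0.0998738 nm
lambda = 2*d*sin(theta)  =>  sin(theta) = lambda / (2*d)
sin(theta) = 0.1325 / (2 * 0.0998738) = 0.663337
theta = 41.55 deg


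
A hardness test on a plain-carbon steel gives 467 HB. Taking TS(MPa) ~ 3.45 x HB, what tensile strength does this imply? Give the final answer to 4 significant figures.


TS (MPa) = 3.45 * HB
TS = 3.45 * 467
TS = 1611 MPa


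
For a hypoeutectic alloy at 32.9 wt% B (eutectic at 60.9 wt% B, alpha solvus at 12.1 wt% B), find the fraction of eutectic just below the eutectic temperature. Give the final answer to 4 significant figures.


f_primary = (C_e - C0) / (C_e - C_alpha_max)
f_primary = (60.9 - 32.9) / (60.9 - 12.1)
f_primary = 0.57377
f_eutectic = 1 - 0.57377 = 0.4262


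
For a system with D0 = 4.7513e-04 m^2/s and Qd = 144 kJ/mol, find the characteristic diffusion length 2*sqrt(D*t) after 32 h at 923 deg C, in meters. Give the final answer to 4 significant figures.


Step 1: D = D0 * exp(-Qd/(R*T))
T = 1196.15 K
D = 4.7513e-04 * exp(-144e3 / (8.314 * 1196.15)) = 2.44486e-10 m^2/s
Step 2: L = 2*sqrt(D*t)
t = 32 h = 115200 s
L = 2*sqrt(2.44486e-10 * 115200) = 0.01061 m


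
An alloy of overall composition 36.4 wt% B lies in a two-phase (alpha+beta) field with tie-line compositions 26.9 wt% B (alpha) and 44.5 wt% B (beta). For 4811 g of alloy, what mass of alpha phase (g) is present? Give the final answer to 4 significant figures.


f_alpha = (C_beta - C0) / (C_beta - C_alpha)
f_alpha = (44.5 - 36.4) / (44.5 - 26.9) = 0.460227
m_alpha = f_alpha * m_total = 0.460227 * 4811 = 2214 g


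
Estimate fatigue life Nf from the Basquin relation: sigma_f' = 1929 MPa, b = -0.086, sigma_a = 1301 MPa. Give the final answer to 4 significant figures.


sigma_a = sigma_f' * (2*Nf)^b
2*Nf = (sigma_a / sigma_f')^(1/b)
2*Nf = (1301 / 1929)^(1/-0.086)
2*Nf = 97.5014
Nf = 48.75 cycles


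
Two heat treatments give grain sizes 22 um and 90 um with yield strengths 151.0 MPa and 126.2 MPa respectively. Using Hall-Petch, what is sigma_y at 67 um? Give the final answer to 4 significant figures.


sigma_y = sigma0 + k / sqrt(d)
1/sqrt(d1) = 1/sqrt(2.2e-05) = 213.201;  1/sqrt(d2) = 105.409
k = (sigma1 - sigma2) / (1/sqrt(d1) - 1/sqrt(d2)) = (151.0 - 126.2) / (213.201 - 105.409) = 0.230074 MPa*m^0.5
sigma0 = sigma1 - k/sqrt(d1) = 151.0 - 0.230074*213.201 = 101.948 MPa
sigma_y(d3) = 101.948 + 0.230074 / sqrt(6.7e-05) = 130.1 MPa


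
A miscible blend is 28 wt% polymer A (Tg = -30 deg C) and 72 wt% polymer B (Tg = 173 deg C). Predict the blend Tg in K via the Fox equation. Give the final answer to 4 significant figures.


1/Tg = w1/Tg1 + w2/Tg2 (in Kelvin)
Tg1 = 243.15 K, Tg2 = 446.15 K
1/Tg = 0.28/243.15 + 0.72/446.15
Tg = 361.6 K


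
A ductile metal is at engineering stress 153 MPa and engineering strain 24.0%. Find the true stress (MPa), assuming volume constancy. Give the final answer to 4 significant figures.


sigma_true = sigma_eng * (1 + epsilon_eng)
sigma_true = 153 * (1 + 0.24)
sigma_true = 189.7 MPa
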